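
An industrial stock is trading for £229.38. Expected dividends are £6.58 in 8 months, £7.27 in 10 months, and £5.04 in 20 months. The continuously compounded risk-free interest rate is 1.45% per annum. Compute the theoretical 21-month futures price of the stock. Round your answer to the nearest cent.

£216.18

PV(dividends) I = 6.58·e^(−0.0145·8/12) + 7.27·e^(−0.0145·10/12) + 5.04·e^(−0.0145·20/12)
I = 6.5167 + 7.1827 + 4.9197 = 18.6191
F = (S − I)·e^(rT) = (229.38 − 18.6191) · e^(0.0145·21/12)
= 210.7609 · e^0.025375 = 210.7609 × 1.025700 = £216.18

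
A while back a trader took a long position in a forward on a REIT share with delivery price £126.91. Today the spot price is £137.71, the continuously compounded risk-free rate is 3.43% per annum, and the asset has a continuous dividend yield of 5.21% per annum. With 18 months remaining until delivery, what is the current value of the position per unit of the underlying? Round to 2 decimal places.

Current fair forward for the remaining 18 months: F = S·e^((r − q)·T), (r − q) = 0.0343 − 0.0521 = -0.0178
F = 137.71 · e^(-0.0178 × 18/12) = 137.71 × 0.973653 = 134.0818
Value of long forward = (F − K)·e^(−rT) = (134.0818 − 126.91) · e^(−0.0343·18/12)
= 7.1718 × 0.949851 = 6.81

£6.81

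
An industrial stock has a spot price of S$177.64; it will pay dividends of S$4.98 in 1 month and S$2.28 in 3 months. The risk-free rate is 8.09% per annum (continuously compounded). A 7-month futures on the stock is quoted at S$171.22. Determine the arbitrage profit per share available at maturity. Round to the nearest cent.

S$7.48 per share

PV(dividends) I = 4.98·e^(−0.0809·1/12) + 2.28·e^(−0.0809·3/12) = 7.1809
Fair futures F* = (S − I)·e^(rT) = (177.64 − 7.1809)·e^0.047192 = 170.4591 × 1.048323 = 178.6962
Market S$171.22 < fair 178.6962: forward underpriced → reverse cash-and-carry (short the stock, invest proceeds at r, pay the dividends, go long the forward).
Profit at T = |F_mkt − F*| = |171.22 − 178.6962| = S$7.48 per share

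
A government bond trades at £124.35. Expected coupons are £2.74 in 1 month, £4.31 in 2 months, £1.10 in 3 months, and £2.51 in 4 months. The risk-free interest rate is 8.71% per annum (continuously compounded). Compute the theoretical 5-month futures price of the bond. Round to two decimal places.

PV(coupons) I = 2.74·e^(−0.0871·1/12) + 4.31·e^(−0.0871·2/12) + 1.10·e^(−0.0871·3/12) + 2.51·e^(−0.0871·4/12)
I = 2.7202 + 4.2479 + 1.0763 + 2.4382 = 10.4826
F = (S − I)·e^(rT) = (124.35 − 10.4826) · e^(0.0871·5/12)
= 113.8674 · e^0.036292 = 113.8674 × 1.036959 = £118.08

£118.08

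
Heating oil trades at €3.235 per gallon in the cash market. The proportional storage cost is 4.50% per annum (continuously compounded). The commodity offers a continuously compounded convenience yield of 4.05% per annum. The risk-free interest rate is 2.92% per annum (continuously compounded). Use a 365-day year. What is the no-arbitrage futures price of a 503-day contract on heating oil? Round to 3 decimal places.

Net carry = r + u − y = 0.0292 + 0.0450 − 0.0405 = 0.0337
F = S·e^((r+u−y)T) = 3.235 · e^(0.0337 × 503/365) = 3.235 · e^0.046441
= 3.235 × 1.047536 = €3.389 per gallon

€3.389 per gallon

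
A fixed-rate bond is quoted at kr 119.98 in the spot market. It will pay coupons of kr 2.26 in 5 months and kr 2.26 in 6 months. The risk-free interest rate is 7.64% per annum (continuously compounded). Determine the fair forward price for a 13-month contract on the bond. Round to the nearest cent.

kr 125.59

PV(coupons) I = 2.26·e^(−0.0764·5/12) + 2.26·e^(−0.0764·6/12)
I = 2.1892 + 2.1753 = 4.3645
F = (S − I)·e^(rT) = (119.98 − 4.3645) · e^(0.0764·13/12)
= 115.6155 · e^0.082767 = 115.6155 × 1.086289 = kr 125.59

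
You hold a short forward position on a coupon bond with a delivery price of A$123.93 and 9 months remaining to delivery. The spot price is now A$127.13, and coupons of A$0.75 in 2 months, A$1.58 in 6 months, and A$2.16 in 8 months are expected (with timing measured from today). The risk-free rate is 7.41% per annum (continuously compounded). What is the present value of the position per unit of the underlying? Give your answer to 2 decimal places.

PV(remaining coupons) I = 0.75·e^(−0.0741·2/12) + 1.58·e^(−0.0741·6/12) + 2.16·e^(−0.0741·8/12) = 4.3192
Current forward F = (S − I)·e^(rT) = (127.13 − 4.3192)·e^(0.0741·9/12) = 122.8108 × 1.057148 = 129.8292
Value (long) = (F − K)·e^(−rT) = (129.8292 − 123.93) × 0.945941 = 5.5803
Short position value = −(long value) = -A$5.58

-A$5.58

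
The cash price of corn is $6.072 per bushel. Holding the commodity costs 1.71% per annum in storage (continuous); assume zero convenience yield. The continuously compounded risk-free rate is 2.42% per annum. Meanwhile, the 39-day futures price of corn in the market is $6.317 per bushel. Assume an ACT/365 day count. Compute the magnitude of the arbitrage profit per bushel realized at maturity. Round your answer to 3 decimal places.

Fair futures: F* = S·e^(carry·T), with carry = (r + u) = 0.0242 + 0.0171 = 0.0413
F* = 6.072 · e^(0.0413 × 39/365) = 6.072 · e^0.004413 = 6.072 × 1.004423 = $6.0989
Market $6.317 > fair $6.0989: forward overpriced → cash-and-carry (buy spot, short the forward).
At maturity, profit = |F_mkt − F*| = |6.317 − 6.0989| = $0.218 per bushel

$0.218 per bushel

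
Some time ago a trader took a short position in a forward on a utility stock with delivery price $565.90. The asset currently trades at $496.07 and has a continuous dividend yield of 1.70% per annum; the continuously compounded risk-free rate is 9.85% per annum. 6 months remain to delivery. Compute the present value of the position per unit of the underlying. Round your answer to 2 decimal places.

$46.83

Current fair forward for the remaining 6 months: F = S·e^((r − q)·T), (r − q) = 0.0985 − 0.0170 = 0.0815
F = 496.07 · e^(0.0815 × 6/12) = 496.07 × 1.041592 = 516.7025
Value of long forward = (F − K)·e^(−rT) = (516.7025 − 565.90) · e^(−0.0985·6/12)
= -49.1975 × 0.951943 = -46.83
Short position value = −(long value) = $46.83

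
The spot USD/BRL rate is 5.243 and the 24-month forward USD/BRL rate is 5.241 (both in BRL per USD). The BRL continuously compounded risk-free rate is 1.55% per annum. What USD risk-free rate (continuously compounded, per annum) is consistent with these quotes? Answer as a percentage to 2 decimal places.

F = S·e^((r_BRL − r_USD)T) ⇒ r_USD = r_BRL − ln(F/S)/T
ln(5.241/5.243) = -0.000382; /(24/12) = -0.000191
r_USD = 0.0155 + 0.000191 = 0.015691
r_USD = 1.57%

1.57%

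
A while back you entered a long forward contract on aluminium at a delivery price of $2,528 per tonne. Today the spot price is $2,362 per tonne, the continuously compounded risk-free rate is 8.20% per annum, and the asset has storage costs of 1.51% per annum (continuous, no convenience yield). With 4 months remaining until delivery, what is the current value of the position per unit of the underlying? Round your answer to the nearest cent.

-$85.92 per tonne

Current fair forward for the remaining 4 months: F = S·e^((r + u)·T), (r + u) = 0.0820 + 0.0151 = 0.0971
F = 2362 · e^(0.0971 × 4/12) = 2362 × 1.03289616 = 2439.7007
Value of long forward = (F − K)·e^(−rT) = (2439.7007 − 2528) · e^(−0.0820·4/12)
= -88.2993 × 0.97303684 = -85.92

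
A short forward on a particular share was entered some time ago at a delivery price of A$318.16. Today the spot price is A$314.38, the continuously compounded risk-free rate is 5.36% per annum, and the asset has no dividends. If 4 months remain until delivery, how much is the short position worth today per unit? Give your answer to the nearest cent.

Current fair forward for the remaining 4 months: F = S·e^(r·T), r = 0.0536
F = 314.38 · e^(0.0536 × 4/12) = 314.38 × 1.018027 = 320.0473
Value of long forward = (F − K)·e^(−rT) = (320.0473 − 318.16) · e^(−0.0536·4/12)
= 1.8873 × 0.982292 = 1.85
Short position value = −(long value) = -A$1.85

-A$1.85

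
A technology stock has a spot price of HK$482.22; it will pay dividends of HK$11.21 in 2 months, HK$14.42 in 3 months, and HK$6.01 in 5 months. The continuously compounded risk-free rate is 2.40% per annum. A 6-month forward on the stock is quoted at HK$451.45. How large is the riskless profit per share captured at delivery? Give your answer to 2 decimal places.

HK$4.76 per share

PV(dividends) I = 11.21·e^(−0.0240·2/12) + 14.42·e^(−0.0240·3/12) + 6.01·e^(−0.0240·5/12) = 31.4492
Fair forward F* = (S − I)·e^(rT) = (482.22 − 31.4492)·e^0.012000 = 450.7708 × 1.012072 = 456.2125
Market HK$451.45 < fair 456.2125: forward underpriced → reverse cash-and-carry (short the stock, invest proceeds at r, pay the dividends, go long the forward).
Profit at T = |F_mkt − F*| = |451.45 − 456.2125| = HK$4.76 per share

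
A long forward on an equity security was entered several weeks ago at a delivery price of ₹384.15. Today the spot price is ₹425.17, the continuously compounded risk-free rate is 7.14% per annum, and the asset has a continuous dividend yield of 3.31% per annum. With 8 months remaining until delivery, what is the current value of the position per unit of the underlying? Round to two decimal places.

Current fair forward for the remaining 8 months: F = S·e^((r − q)·T), (r − q) = 0.0714 − 0.0331 = 0.0383
F = 425.17 · e^(0.0383 × 8/12) = 425.17 × 1.025862 = 436.1657
Value of long forward = (F − K)·e^(−rT) = (436.1657 − 384.15) · e^(−0.0714·8/12)
= 52.0157 × 0.953515 = 49.60

₹49.60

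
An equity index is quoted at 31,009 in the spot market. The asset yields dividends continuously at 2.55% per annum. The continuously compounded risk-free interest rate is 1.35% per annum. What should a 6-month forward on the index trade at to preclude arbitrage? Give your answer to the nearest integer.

F = S·e^((r − q)T) = 31009 · e^((0.0135 − 0.0255) × 6/12)
= 31009 · e^-0.006000 = 31009 × 0.994018
F = 30,824

30,824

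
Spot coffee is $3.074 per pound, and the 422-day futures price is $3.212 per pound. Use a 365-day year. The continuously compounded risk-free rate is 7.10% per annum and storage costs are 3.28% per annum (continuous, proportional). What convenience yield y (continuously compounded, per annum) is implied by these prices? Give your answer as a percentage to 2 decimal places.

F = S·e^((r+u−y)T) ⇒ (r+u−y) = ln(F/S)/T
ln(3.212/3.074) = 0.043914; /T ⇒ 0.037982
y = r + u − ln(F/S)/T = 0.0710 + 0.0328 − 0.037982 = 0.065818
y = 6.58%

6.58%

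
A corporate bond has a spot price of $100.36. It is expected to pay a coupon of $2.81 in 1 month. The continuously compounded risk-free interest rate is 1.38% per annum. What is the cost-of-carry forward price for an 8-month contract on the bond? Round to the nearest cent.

PV(coupons) I = 2.81·e^(−0.0138·1/12)
I = 2.8068
F = (S − I)·e^(rT) = (100.36 − 2.8068) · e^(0.0138·8/12)
= 97.5532 · e^0.009200 = 97.5532 × 1.009242 = $98.45

$98.45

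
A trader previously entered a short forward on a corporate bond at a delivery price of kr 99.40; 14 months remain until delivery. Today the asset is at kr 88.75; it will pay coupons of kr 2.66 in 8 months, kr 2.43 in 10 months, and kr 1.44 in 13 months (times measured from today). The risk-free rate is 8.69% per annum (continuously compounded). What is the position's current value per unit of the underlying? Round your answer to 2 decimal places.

PV(remaining coupons) I = 2.66·e^(−0.0869·8/12) + 2.43·e^(−0.0869·10/12) + 1.44·e^(−0.0869·13/12) = 6.0811
Current forward F = (S − I)·e^(rT) = (88.75 − 6.0811)·e^(0.0869·14/12) = 82.6689 × 1.106701 = 91.4898
Value (long) = (F − K)·e^(−rT) = (91.4898 − 99.40) × 0.903587 = -7.1476
Short position value = −(long value) = kr 7.15

kr 7.15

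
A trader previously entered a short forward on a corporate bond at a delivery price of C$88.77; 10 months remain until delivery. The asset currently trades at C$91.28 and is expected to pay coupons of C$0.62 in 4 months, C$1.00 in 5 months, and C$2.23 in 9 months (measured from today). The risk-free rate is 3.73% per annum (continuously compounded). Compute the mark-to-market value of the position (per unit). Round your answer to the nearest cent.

PV(remaining coupons) I = 0.62·e^(−0.0373·4/12) + 1.00·e^(−0.0373·5/12) + 2.23·e^(−0.0373·9/12) = 3.7654
Current forward F = (S − I)·e^(rT) = (91.28 − 3.7654)·e^(0.0373·10/12) = 87.5146 × 1.031571 = 90.2775
Value (long) = (F − K)·e^(−rT) = (90.2775 − 88.77) × 0.969395 = 1.4614
Short position value = −(long value) = -C$1.46

-C$1.46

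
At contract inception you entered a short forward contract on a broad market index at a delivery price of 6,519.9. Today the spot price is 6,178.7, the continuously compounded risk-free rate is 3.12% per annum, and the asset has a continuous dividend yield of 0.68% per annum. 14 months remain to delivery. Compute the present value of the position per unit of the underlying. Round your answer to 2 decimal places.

156.97

Current fair forward for the remaining 14 months: F = S·e^((r − q)·T), (r − q) = 0.0312 − 0.0068 = 0.0244
F = 6178.7 · e^(0.0244 × 14/12) = 6178.7 × 1.02887571 = 6357.1143
Value of long forward = (F − K)·e^(−rT) = (6357.1143 − 6519.9) · e^(−0.0312·14/12)
= -162.7857 × 0.96425451 = -156.97
Short position value = −(long value) = 156.97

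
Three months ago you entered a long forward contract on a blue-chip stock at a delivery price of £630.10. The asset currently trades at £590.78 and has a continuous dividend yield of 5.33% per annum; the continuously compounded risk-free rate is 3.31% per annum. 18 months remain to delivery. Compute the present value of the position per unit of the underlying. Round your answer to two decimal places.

-£54.19

Current fair forward for the remaining 18 months: F = S·e^((r − q)·T), (r − q) = 0.0331 − 0.0533 = -0.0202
F = 590.78 · e^(-0.0202 × 18/12) = 590.78 × 0.970154 = 573.1476
Value of long forward = (F − K)·e^(−rT) = (573.1476 − 630.10) · e^(−0.0331·18/12)
= -56.9524 × 0.951562 = -54.19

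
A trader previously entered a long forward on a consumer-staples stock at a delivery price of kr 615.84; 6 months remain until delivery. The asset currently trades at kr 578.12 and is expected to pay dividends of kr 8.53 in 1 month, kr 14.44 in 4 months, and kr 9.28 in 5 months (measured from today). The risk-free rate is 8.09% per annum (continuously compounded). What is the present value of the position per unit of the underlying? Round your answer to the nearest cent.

-kr 44.81

PV(remaining dividends) I = 8.53·e^(−0.0809·1/12) + 14.44·e^(−0.0809·4/12) + 9.28·e^(−0.0809·5/12) = 31.5009
Current forward F = (S − I)·e^(rT) = (578.12 − 31.5009)·e^(0.0809·6/12) = 546.6191 × 1.041279 = 569.1830
Value (long) = (F − K)·e^(−rT) = (569.1830 − 615.84) × 0.960357 = -44.8074
Value = -kr 44.81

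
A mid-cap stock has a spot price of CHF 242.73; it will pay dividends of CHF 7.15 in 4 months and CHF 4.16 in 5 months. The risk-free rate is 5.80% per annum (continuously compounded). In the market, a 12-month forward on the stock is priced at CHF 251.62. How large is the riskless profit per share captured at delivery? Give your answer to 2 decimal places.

CHF 6.13 per share

PV(dividends) I = 7.15·e^(−0.0580·4/12) + 4.16·e^(−0.0580·5/12) = 11.0738
Fair forward F* = (S − I)·e^(rT) = (242.73 − 11.0738)·e^0.058000 = 231.6562 × 1.059715 = 245.4895
Market CHF 251.62 > fair 245.4895: forward overpriced → cash-and-carry (borrow at r, buy the stock and collect the dividends, short the forward).
Profit at T = |F_mkt − F*| = |251.62 − 245.4895| = CHF 6.13 per share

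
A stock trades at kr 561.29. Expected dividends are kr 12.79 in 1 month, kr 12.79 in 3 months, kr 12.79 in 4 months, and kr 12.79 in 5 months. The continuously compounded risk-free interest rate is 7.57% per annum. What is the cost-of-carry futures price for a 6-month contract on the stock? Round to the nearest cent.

PV(dividends) I = 12.79·e^(−0.0757·1/12) + 12.79·e^(−0.0757·3/12) + 12.79·e^(−0.0757·4/12) + 12.79·e^(−0.0757·5/12)
I = 12.7096 + 12.5502 + 12.4713 + 12.3929 = 50.1240
F = (S − I)·e^(rT) = (561.29 − 50.1240) · e^(0.0757·6/12)
= 511.1660 · e^0.037850 = 511.1660 × 1.038575 = kr 530.88

kr 530.88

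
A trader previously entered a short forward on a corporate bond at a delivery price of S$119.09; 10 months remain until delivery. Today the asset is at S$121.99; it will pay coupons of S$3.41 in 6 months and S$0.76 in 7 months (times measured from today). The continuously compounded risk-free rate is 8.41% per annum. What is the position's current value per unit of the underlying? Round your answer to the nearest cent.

-S$6.97

PV(remaining coupons) I = 3.41·e^(−0.0841·6/12) + 0.76·e^(−0.0841·7/12) = 3.9932
Current forward F = (S − I)·e^(rT) = (121.99 − 3.9932)·e^(0.0841·10/12) = 117.9968 × 1.072598 = 126.5631
Value (long) = (F − K)·e^(−rT) = (126.5631 − 119.09) × 0.932316 = 6.9673
Short position value = −(long value) = -S$6.97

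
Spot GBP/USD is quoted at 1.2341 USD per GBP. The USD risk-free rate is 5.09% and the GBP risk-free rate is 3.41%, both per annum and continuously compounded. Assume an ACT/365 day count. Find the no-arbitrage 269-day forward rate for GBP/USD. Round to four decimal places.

F = S·e^((r_USD − r_GBP)T) = 1.2341 · e^((0.0509 − 0.0341) × 269/365)
= 1.2341 · e^0.012381 = 1.2341 × 1.012458
F = 1.2495 USD per GBP

1.2495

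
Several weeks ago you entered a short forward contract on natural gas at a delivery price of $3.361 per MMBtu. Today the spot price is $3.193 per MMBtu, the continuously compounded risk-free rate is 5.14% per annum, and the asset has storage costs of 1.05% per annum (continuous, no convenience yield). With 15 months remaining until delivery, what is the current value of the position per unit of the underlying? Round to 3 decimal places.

Current fair forward for the remaining 15 months: F = S·e^((r + u)·T), (r + u) = 0.0514 + 0.0105 = 0.0619
F = 3.193 · e^(0.0619 × 15/12) = 3.193 × 1.080447 = 3.4499
Value of long forward = (F − K)·e^(−rT) = (3.4499 − 3.361) · e^(−0.0514·15/12)
= 0.0889 × 0.937771 = 0.083
Short position value = −(long value) = -$0.083

-$0.083 per MMBtu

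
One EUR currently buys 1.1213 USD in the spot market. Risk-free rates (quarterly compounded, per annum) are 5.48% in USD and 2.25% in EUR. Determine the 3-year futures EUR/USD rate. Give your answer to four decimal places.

By covered interest parity, F = S · (1+r_USD/4)^(4T) / (1+r_EUR/4)^(4T)
= 1.1213 × 1.177371 / 1.069628 = 1.1213 × 1.100729
F = 1.2342 USD per EUR

1.2342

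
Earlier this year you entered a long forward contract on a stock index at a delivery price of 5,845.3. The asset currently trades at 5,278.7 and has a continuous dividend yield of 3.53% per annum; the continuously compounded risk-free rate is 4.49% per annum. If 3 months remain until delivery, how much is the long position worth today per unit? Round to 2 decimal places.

-547.73

Current fair forward for the remaining 3 months: F = S·e^((r − q)·T), (r − q) = 0.0449 − 0.0353 = 0.0096
F = 5278.7 · e^(0.0096 × 3/12) = 5278.7 × 1.00240288 = 5291.3841
Value of long forward = (F − K)·e^(−rT) = (5291.3841 − 5845.3) · e^(−0.0449·3/12)
= -553.9159 × 0.98883777 = -547.73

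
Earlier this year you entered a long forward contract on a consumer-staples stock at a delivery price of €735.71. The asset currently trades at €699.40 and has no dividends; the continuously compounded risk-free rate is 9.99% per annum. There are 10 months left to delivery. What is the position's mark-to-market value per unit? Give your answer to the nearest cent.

Current fair forward for the remaining 10 months: F = S·e^(r·T), r = 0.0999
F = 699.40 · e^(0.0999 × 10/12) = 699.40 × 1.086813 = 760.1170
Value of long forward = (F − K)·e^(−rT) = (760.1170 − 735.71) · e^(−0.0999·10/12)
= 24.4070 × 0.920121 = 22.46

€22.46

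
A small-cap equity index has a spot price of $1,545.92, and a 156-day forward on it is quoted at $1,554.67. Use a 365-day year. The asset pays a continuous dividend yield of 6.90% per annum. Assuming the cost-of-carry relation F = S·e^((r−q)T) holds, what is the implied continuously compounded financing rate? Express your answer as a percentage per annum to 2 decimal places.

From F = S·e^((r−q)T): (r − q) = ln(F/S)/T
ln(1554.67/1545.92) = ln(1.005660) = 0.005644
(r − q) = 0.005644 / (156/365) = 0.013206
r = ln(F/S)/T + q = 0.013206 + 0.0690 = 0.082206
r = 8.22%

8.22%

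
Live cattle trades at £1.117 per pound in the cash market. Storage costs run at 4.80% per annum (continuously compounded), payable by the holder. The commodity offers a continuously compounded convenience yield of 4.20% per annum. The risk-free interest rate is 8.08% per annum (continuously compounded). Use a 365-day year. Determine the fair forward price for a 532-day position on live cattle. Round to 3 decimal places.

Net carry = r + u − y = 0.0808 + 0.0480 − 0.0420 = 0.0868
F = S·e^((r+u−y)T) = 1.117 · e^(0.0868 × 532/365) = 1.117 · e^0.126514
= 1.117 × 1.134865 = £1.268 per pound

£1.268 per pound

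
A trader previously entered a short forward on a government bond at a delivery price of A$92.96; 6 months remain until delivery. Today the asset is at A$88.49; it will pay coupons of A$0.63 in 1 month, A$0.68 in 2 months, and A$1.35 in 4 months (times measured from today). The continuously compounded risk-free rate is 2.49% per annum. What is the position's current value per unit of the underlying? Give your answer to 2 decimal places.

A$5.96

PV(remaining coupons) I = 0.63·e^(−0.0249·1/12) + 0.68·e^(−0.0249·2/12) + 1.35·e^(−0.0249·4/12) = 2.6447
Current forward F = (S − I)·e^(rT) = (88.49 − 2.6447)·e^(0.0249·6/12) = 85.8453 × 1.012528 = 86.9208
Value (long) = (F − K)·e^(−rT) = (86.9208 − 92.96) × 0.987627 = -5.9645
Short position value = −(long value) = A$5.96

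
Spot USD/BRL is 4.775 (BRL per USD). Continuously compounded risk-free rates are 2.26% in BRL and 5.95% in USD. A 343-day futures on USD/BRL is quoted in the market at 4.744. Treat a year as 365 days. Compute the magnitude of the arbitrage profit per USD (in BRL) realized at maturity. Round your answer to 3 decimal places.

0.132 per USD (in BRL)

Fair futures: F* = S·e^(carry·T), with carry = (r_BRL − r_USD) = 0.0226 − 0.0595 = -0.0369
F* = 4.775 · e^(-0.0369 × 343/365) = 4.775 · e^-0.034676 = 4.775 × 0.965918 = 4.6123
Market 4.744 > fair 4.6123: forward overpriced → cash-and-carry (buy spot, short the forward).
At maturity, profit = |F_mkt − F*| = |4.744 − 4.6123| = 0.132 per USD (in BRL)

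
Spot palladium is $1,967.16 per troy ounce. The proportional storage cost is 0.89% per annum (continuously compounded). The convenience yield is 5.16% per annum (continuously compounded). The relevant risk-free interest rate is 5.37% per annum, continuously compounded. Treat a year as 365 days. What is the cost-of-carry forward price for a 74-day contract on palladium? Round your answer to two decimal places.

$1,971.55 per troy ounce

Net carry = r + u − y = 0.0537 + 0.0089 − 0.0516 = 0.0110
F = S·e^((r+u−y)T) = 1967.16 · e^(0.0110 × 74/365) = 1967.16 · e^0.00223014
= 1967.16 × 1.00223263 = $1,971.55 per troy ounce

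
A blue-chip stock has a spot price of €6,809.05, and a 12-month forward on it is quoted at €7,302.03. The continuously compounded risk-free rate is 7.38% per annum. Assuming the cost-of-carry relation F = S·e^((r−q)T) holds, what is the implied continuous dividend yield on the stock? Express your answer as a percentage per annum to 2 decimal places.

0.39%

From F = S·e^((r−q)T): (r − q) = ln(F/S)/T
ln(7302.03/6809.05) = ln(1.072401) = 0.069900
(r − q) = 0.069900 / (12/12) = 0.069900
q = r − ln(F/S)/T = 0.0738 − 0.069900 = 0.003900
q = 0.39%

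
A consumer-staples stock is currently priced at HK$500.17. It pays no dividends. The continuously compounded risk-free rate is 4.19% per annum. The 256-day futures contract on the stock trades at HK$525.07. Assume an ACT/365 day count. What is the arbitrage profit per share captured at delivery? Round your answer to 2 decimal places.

Fair futures: F* = S·e^(carry·T), with carry = r = 0.0419
F* = 500.17 · e^(0.0419 × 256/365) = 500.17 · e^0.029387 = 500.17 × 1.029823 = HK$515.0866
Market HK$525.07 > fair HK$515.0866: forward overpriced → cash-and-carry (buy spot, short the forward).
At maturity, profit = |F_mkt − F*| = |525.07 − 515.0866| = HK$9.98 per share

HK$9.98 per share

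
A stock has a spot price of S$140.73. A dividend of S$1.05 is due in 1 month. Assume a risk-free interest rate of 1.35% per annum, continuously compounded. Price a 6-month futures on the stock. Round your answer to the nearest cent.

S$140.63

PV(dividends) I = 1.05·e^(−0.0135·1/12)
I = 1.0488
F = (S − I)·e^(rT) = (140.73 − 1.0488) · e^(0.0135·6/12)
= 139.6812 · e^0.006750 = 139.6812 × 1.006773 = S$140.63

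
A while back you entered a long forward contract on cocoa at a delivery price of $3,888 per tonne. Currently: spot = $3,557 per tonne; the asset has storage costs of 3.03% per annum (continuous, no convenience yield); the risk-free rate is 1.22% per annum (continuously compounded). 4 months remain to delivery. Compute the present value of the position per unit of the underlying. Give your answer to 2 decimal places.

Current fair forward for the remaining 4 months: F = S·e^((r + u)·T), (r + u) = 0.0122 + 0.0303 = 0.0425
F = 3557 · e^(0.0425 × 4/12) = 3557 × 1.01426749 = 3607.7495
Value of long forward = (F − K)·e^(−rT) = (3607.7495 − 3888) · e^(−0.0122·4/12)
= -280.2505 × 0.99594159 = -279.11

-$279.11 per tonne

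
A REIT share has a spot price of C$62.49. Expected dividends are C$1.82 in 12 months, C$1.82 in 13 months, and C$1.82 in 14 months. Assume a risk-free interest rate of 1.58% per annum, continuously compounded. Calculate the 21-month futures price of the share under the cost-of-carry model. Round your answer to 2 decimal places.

C$58.72

PV(dividends) I = 1.82·e^(−0.0158·12/12) + 1.82·e^(−0.0158·13/12) + 1.82·e^(−0.0158·14/12)
I = 1.7915 + 1.7891 + 1.7868 = 5.3674
F = (S − I)·e^(rT) = (62.49 − 5.3674) · e^(0.0158·21/12)
= 57.1226 · e^0.027650 = 57.1226 × 1.028036 = C$58.72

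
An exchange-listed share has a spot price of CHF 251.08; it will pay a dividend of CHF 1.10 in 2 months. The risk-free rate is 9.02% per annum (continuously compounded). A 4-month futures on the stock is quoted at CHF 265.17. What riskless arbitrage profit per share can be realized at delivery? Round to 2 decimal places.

PV(dividends) I = 1.10·e^(−0.0902·2/12) = 1.0836
Fair futures F* = (S − I)·e^(rT) = (251.08 − 1.0836)·e^0.030067 = 249.9964 × 1.030524 = 257.6273
Market CHF 265.17 > fair 257.6273: forward overpriced → cash-and-carry (borrow at r, buy the stock and collect the dividends, short the forward).
Profit at T = |F_mkt − F*| = |265.17 − 257.6273| = CHF 7.54 per share

CHF 7.54 per share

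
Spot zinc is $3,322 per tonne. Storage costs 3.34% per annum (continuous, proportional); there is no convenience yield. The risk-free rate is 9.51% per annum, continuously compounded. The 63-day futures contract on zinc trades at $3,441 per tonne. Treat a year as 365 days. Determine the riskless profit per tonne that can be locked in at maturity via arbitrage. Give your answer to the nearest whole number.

$44 per tonne

Fair futures: F* = S·e^(carry·T), with carry = (r + u) = 0.0951 + 0.0334 = 0.1285
F* = 3322 · e^(0.1285 × 63/365) = 3322 · e^0.022179 = 3322 × 1.022427 = $3396.5025
Market $3441 > fair $3396.5025: forward overpriced → cash-and-carry (buy spot, short the forward).
At maturity, profit = |F_mkt − F*| = |3441 − 3396.5025| = $44 per tonne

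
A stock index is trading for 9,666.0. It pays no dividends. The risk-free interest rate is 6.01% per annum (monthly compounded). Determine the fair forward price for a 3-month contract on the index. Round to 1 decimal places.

9,812.0

F = S · (1+r/12)^(12T)
= 9666.0 × 1.015100
F = 9,812.0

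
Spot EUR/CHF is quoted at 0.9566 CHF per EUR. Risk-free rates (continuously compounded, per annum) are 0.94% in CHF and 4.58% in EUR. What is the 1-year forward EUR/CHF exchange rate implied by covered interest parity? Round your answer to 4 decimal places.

F = S·e^((r_CHF − r_EUR)T) = 0.9566 · e^((0.0094 − 0.0458) × 1)
= 0.9566 · e^-0.036400 = 0.9566 × 0.964255
F = 0.9224 CHF per EUR

0.9224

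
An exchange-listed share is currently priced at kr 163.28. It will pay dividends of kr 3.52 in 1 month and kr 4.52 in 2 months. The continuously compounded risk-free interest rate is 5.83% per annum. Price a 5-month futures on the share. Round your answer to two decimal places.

kr 159.12

PV(dividends) I = 3.52·e^(−0.0583·1/12) + 4.52·e^(−0.0583·2/12)
I = 3.5029 + 4.4763 = 7.9792
F = (S − I)·e^(rT) = (163.28 − 7.9792) · e^(0.0583·5/12)
= 155.3008 · e^0.024292 = 155.3008 × 1.024589 = kr 159.12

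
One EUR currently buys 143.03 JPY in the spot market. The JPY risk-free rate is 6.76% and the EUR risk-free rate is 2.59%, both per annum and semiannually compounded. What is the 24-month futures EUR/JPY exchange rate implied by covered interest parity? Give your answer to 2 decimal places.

By covered interest parity, F = S · (1+r_JPY/2)^(2T) / (1+r_EUR/2)^(2T)
= 143.03 × 1.142210 / 1.052815 = 143.03 × 1.084910
F = 155.17 JPY per EUR

155.17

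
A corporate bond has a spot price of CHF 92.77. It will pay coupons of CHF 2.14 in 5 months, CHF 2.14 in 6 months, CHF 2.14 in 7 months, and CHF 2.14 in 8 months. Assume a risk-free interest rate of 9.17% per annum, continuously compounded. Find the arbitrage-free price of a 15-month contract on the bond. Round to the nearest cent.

PV(coupons) I = 2.14·e^(−0.0917·5/12) + 2.14·e^(−0.0917·6/12) + 2.14·e^(−0.0917·7/12) + 2.14·e^(−0.0917·8/12)
I = 2.0598 + 2.0441 + 2.0285 + 2.0131 = 8.1455
F = (S − I)·e^(rT) = (92.77 − 8.1455) · e^(0.0917·15/12)
= 84.6245 · e^0.114625 = 84.6245 × 1.121453 = CHF 94.90

CHF 94.90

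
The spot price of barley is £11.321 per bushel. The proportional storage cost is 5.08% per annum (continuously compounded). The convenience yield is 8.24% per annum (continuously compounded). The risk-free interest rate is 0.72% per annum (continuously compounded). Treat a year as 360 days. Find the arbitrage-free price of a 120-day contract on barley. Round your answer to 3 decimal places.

Net carry = r + u − y = 0.0072 + 0.0508 − 0.0824 = -0.0244
F = S·e^((r+u−y)T) = 11.321 · e^(-0.0244 × 120/360) = 11.321 · e^-0.008133
= 11.321 × 0.991900 = £11.229 per bushel

£11.229 per bushel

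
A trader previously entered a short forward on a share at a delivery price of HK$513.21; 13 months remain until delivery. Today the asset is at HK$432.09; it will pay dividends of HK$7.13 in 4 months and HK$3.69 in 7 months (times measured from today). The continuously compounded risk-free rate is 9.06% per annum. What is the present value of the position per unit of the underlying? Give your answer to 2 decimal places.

HK$43.56

PV(remaining dividends) I = 7.13·e^(−0.0906·4/12) + 3.69·e^(−0.0906·7/12) = 10.4179
Current forward F = (S − I)·e^(rT) = (432.09 − 10.4179)·e^(0.0906·13/12) = 421.6721 × 1.103128 = 465.1583
Value (long) = (F − K)·e^(−rT) = (465.1583 − 513.21) × 0.906513 = -43.5595
Short position value = −(long value) = HK$43.56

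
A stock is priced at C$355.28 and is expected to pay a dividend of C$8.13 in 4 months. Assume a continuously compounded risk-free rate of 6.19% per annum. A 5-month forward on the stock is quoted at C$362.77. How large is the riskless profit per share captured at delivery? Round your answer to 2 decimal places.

PV(dividends) I = 8.13·e^(−0.0619·4/12) = 7.9640
Fair forward F* = (S − I)·e^(rT) = (355.28 − 7.9640)·e^0.025792 = 347.3160 × 1.026127 = 356.3903
Market C$362.77 > fair 356.3903: forward overpriced → cash-and-carry (borrow at r, buy the stock and collect the dividends, short the forward).
Profit at T = |F_mkt − F*| = |362.77 − 356.3903| = C$6.38 per share

C$6.38 per share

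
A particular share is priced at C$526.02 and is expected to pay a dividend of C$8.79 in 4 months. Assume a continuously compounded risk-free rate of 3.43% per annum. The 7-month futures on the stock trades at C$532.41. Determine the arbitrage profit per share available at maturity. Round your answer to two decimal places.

PV(dividends) I = 8.79·e^(−0.0343·4/12) = 8.6901
Fair futures F* = (S − I)·e^(rT) = (526.02 − 8.6901)·e^0.020008 = 517.3299 × 1.020210 = 527.7851
Market C$532.41 > fair 527.7851: forward overpriced → cash-and-carry (borrow at r, buy the stock and collect the dividends, short the forward).
Profit at T = |F_mkt − F*| = |532.41 − 527.7851| = C$4.62 per share

C$4.62 per share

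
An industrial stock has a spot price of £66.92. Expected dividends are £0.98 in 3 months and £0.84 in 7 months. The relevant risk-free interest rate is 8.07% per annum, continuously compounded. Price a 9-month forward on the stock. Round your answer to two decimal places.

PV(dividends) I = 0.98·e^(−0.0807·3/12) + 0.84·e^(−0.0807·7/12)
I = 0.9604 + 0.8014 = 1.7618
F = (S − I)·e^(rT) = (66.92 − 1.7618) · e^(0.0807·9/12)
= 65.1582 · e^0.060525 = 65.1582 × 1.062394 = £69.22

£69.22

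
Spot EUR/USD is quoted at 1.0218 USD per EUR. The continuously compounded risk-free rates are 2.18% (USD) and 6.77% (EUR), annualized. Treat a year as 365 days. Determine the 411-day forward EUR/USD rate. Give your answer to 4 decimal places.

0.9703

F = S·e^((r_USD − r_EUR)T) = 1.0218 · e^((0.0218 − 0.0677) × 411/365)
= 1.0218 · e^-0.051685 = 1.0218 × 0.949628
F = 0.9703 USD per EUR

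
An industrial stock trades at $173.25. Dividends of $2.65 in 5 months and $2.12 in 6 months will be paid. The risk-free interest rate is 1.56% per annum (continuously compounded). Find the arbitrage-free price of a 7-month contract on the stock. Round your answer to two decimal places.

$170.05

PV(dividends) I = 2.65·e^(−0.0156·5/12) + 2.12·e^(−0.0156·6/12)
I = 2.6328 + 2.1035 = 4.7363
F = (S − I)·e^(rT) = (173.25 − 4.7363) · e^(0.0156·7/12)
= 168.5137 · e^0.009100 = 168.5137 × 1.009142 = $170.05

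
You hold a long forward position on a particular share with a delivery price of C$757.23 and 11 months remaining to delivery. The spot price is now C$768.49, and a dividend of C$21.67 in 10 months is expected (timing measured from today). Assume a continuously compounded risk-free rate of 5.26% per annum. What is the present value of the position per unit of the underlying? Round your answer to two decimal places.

C$26.16

PV(remaining dividends) I = 21.67·e^(−0.0526·10/12) = 20.7406
Current forward F = (S − I)·e^(rT) = (768.49 − 20.7406)·e^(0.0526·11/12) = 747.7494 × 1.049398 = 784.6867
Value (long) = (F − K)·e^(−rT) = (784.6867 − 757.23) × 0.952927 = 26.1642
Value = C$26.16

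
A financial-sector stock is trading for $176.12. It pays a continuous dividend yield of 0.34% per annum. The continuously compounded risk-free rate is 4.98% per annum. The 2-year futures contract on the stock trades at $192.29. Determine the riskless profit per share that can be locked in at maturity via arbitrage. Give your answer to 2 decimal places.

$0.96 per share

Fair futures: F* = S·e^(carry·T), with carry = (r − q) = 0.0498 − 0.0034 = 0.0464
F* = 176.12 · e^(0.0464 × 2) = 176.12 · e^0.092800 = 176.12 × 1.097242 = $193.2463
Market $192.29 < fair $193.2463: forward underpriced → reverse cash-and-carry (short spot, go long the forward).
At maturity, profit = |F_mkt − F*| = |192.29 − 193.2463| = $0.96 per share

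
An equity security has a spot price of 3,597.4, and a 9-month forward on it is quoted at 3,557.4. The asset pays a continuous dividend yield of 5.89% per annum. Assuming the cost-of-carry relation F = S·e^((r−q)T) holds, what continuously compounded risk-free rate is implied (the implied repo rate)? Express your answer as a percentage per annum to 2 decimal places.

From F = S·e^((r−q)T): (r − q) = ln(F/S)/T
ln(3557.4/3597.4) = ln(0.988881) = -0.011181
(r − q) = -0.011181 / (9/12) = -0.014908
r = ln(F/S)/T + q = -0.014908 + 0.0589 = 0.043992
r = 4.40%

4.40%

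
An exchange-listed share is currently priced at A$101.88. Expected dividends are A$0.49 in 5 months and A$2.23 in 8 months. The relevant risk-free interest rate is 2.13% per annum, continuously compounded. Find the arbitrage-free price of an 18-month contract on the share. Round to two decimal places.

A$102.42

PV(dividends) I = 0.49·e^(−0.0213·5/12) + 2.23·e^(−0.0213·8/12)
I = 0.4857 + 2.1986 = 2.6843
F = (S − I)·e^(rT) = (101.88 − 2.6843) · e^(0.0213·18/12)
= 99.1957 · e^0.031950 = 99.1957 × 1.032466 = A$102.42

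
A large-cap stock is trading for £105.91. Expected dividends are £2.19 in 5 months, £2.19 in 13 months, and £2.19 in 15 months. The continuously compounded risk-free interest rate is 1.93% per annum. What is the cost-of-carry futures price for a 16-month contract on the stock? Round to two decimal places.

£102.05

PV(dividends) I = 2.19·e^(−0.0193·5/12) + 2.19·e^(−0.0193·13/12) + 2.19·e^(−0.0193·15/12)
I = 2.1725 + 2.1447 + 2.1378 = 6.4550
F = (S − I)·e^(rT) = (105.91 − 6.4550) · e^(0.0193·16/12)
= 99.4550 · e^0.025733 = 99.4550 × 1.026067 = £102.05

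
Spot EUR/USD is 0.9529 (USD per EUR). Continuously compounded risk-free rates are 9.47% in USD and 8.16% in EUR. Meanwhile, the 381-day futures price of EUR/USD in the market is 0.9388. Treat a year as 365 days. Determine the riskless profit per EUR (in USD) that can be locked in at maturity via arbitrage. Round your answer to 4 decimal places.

Fair futures: F* = S·e^(carry·T), with carry = (r_USD − r_EUR) = 0.0947 − 0.0816 = 0.0131
F* = 0.9529 · e^(0.0131 × 381/365) = 0.9529 · e^0.013674 = 0.9529 × 1.013768 = 0.9660
Market 0.9388 < fair 0.9660: forward underpriced → reverse cash-and-carry (short spot, go long the forward).
At maturity, profit = |F_mkt − F*| = |0.9388 − 0.9660| = 0.0272 per EUR (in USD)

0.0272 per EUR (in USD)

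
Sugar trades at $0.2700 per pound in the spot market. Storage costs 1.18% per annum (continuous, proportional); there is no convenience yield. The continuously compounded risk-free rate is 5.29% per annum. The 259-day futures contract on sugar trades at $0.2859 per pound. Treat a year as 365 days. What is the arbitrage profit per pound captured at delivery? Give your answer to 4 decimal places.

Fair futures: F* = S·e^(carry·T), with carry = (r + u) = 0.0529 + 0.0118 = 0.0647
F* = 0.2700 · e^(0.0647 × 259/365) = 0.2700 · e^0.045910 = 0.2700 × 1.046980 = $0.2827
Market $0.2859 > fair $0.2827: forward overpriced → cash-and-carry (buy spot, short the forward).
At maturity, profit = |F_mkt − F*| = |0.2859 − 0.2827| = $0.0032 per pound

$0.0032 per pound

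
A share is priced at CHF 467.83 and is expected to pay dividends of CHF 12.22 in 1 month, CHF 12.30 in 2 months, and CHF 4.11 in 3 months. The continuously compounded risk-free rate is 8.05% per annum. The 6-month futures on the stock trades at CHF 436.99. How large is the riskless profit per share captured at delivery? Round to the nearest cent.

CHF 20.59 per share

PV(dividends) I = 12.22·e^(−0.0805·1/12) + 12.30·e^(−0.0805·2/12) + 4.11·e^(−0.0805·3/12) = 28.3025
Fair futures F* = (S − I)·e^(rT) = (467.83 − 28.3025)·e^0.040250 = 439.5275 × 1.041071 = 457.5793
Market CHF 436.99 < fair 457.5793: forward underpriced → reverse cash-and-carry (short the stock, invest proceeds at r, pay the dividends, go long the forward).
Profit at T = |F_mkt − F*| = |436.99 − 457.5793| = CHF 20.59 per share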